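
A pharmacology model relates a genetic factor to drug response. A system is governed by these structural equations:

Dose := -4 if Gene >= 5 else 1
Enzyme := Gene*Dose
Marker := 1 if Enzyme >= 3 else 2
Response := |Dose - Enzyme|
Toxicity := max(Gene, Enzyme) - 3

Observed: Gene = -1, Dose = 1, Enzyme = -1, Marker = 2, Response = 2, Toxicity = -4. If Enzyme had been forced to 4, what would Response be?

do(Enzyme=4) replaces the equation Enzyme := Gene*Dose with the constant Enzyme = 4.
Dose = -4 if Gene >= 5 else 1  [with Gene=-1]  = 1
Response = |Dose - Enzyme|  [with Dose=1, Enzyme=4]  = 3

3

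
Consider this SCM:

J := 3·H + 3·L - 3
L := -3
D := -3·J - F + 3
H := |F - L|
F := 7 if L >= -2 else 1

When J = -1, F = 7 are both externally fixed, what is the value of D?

-1

The joint intervention fixes J = -1, F = 7, removing each variable's own equation.
D = -3·J - F + 3  [with J=-1, F=7]  = -1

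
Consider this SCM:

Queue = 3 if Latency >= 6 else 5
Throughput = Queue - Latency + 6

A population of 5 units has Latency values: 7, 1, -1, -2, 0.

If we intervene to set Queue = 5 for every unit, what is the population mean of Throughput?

do(Queue=5) breaks Queue's dependence on Latency. With Queue=5 fixed, Throughput across the units is 4, 10, 12, 13, 11, mean 10.

10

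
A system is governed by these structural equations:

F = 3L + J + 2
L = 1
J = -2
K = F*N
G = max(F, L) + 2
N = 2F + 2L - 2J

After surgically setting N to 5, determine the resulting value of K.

15

The intervention breaks the incoming arrows to N: N = 2F + 2L - 2J no longer applies, and N = 5.
F = 3L + J + 2  [with L=1, J=-2]  = 3
K = F*N  [with F=3, N=5]  = 15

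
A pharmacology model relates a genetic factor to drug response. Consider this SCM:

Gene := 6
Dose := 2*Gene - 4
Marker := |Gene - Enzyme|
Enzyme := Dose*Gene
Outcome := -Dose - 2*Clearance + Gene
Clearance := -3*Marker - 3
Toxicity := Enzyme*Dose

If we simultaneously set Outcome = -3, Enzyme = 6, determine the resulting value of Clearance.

Setting Outcome = -3, Enzyme = 6 by intervention discards those variables' equations.
Marker = |Gene - Enzyme|  [with Gene=6, Enzyme=6]  = 0
Clearance = -3*Marker - 3  [with Marker=0]  = -3

-3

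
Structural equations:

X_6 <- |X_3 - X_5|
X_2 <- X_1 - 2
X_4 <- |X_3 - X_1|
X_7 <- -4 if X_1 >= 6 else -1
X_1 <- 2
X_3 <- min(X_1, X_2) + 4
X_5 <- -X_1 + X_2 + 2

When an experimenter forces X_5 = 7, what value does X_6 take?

The intervention breaks the incoming arrows to X_5: X_5 <- -X_1 + X_2 + 2 no longer applies, and X_5 = 7.
X_2 = X_1 - 2  [with X_1=2]  = 0
X_3 = min(X_1, X_2) + 4  [with X_1=2, X_2=0]  = 4
X_6 = |X_3 - X_5|  [with X_3=4, X_5=7]  = 3

3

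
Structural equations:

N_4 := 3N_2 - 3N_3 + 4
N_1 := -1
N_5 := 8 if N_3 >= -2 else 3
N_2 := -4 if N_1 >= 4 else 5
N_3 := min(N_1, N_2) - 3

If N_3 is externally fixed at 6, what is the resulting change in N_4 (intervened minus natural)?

-30

The intervention breaks the incoming arrows to N_3: N_3 := min(N_1, N_2) - 3 no longer applies, and N_3 = 6.
N_2 = -4 if N_1 >= 4 else 5  [with N_1=-1]  = 5
N_4 = 3N_2 - 3N_3 + 4  [with N_2=5, N_3=6]  = 1
Without intervention: N_2 = -4 if N_1 >= 4 else 5  [with N_1=-1]  = 5; N_3 = min(N_1, N_2) - 3  [with N_1=-1, N_2=5]  = -4; N_4 = 3N_2 - 3N_3 + 4  [with N_2=5, N_3=-4]  = 31.
Change = 1 − 31 = -30.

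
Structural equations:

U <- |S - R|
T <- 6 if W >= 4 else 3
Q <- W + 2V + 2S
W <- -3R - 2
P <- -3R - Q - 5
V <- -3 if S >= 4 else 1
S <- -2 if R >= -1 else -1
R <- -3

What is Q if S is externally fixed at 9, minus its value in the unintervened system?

12

Under do(S=9), the mechanism S <- -2 if R >= -1 else -1 is discarded; S is fixed at 9.
V = -3 if S >= 4 else 1  [with S=9]  = -3
W = -3R - 2  [with R=-3]  = 7
Q = W + 2V + 2S  [with W=7, V=-3, S=9]  = 19
Without intervention: S = -2 if R >= -1 else -1  [with R=-3]  = -1; V = -3 if S >= 4 else 1  [with S=-1]  = 1; W = -3R - 2  [with R=-3]  = 7; Q = W + 2V + 2S  [with W=7, V=1, S=-1]  = 7.
Change = 19 − 7 = 12.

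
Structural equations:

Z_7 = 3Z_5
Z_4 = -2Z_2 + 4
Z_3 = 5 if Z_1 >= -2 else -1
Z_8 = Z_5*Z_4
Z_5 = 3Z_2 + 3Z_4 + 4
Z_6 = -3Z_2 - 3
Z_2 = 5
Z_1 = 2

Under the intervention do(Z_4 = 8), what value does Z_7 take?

129

The intervention breaks the incoming arrows to Z_4: Z_4 = -2Z_2 + 4 no longer applies, and Z_4 = 8.
Z_5 = 3Z_2 + 3Z_4 + 4  [with Z_2=5, Z_4=8]  = 43
Z_7 = 3Z_5  [with Z_5=43]  = 129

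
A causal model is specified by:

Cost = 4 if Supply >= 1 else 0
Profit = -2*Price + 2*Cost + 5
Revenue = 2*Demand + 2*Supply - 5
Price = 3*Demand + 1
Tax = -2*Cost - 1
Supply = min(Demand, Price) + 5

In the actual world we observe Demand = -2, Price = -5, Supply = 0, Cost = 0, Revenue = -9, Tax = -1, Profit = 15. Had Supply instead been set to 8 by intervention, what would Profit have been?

The intervention breaks the incoming arrows to Supply: Supply = min(Demand, Price) + 5 no longer applies, and Supply = 8.
Price = 3*Demand + 1  [with Demand=-2]  = -5
Cost = 4 if Supply >= 1 else 0  [with Supply=8]  = 4
Profit = -2*Price + 2*Cost + 5  [with Price=-5, Cost=4]  = 23

23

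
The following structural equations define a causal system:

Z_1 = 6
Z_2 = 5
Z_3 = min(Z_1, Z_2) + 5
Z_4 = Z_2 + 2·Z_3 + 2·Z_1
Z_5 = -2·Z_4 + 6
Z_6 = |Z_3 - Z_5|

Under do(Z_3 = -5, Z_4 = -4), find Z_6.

19

Setting Z_3 = -5, Z_4 = -4 by intervention discards those variables' equations.
Z_5 = -2·Z_4 + 6  [with Z_4=-4]  = 14
Z_6 = |Z_3 - Z_5|  [with Z_3=-5, Z_5=14]  = 19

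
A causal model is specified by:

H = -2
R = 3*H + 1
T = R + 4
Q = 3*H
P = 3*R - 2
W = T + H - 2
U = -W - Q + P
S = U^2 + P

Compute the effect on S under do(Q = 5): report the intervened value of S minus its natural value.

do(Q=5) replaces the equation Q = 3*H with the constant Q = 5.
R = 3*H + 1  [with H=-2]  = -5
T = R + 4  [with R=-5]  = -1
P = 3*R - 2  [with R=-5]  = -17
W = T + H - 2  [with T=-1, H=-2]  = -5
U = -W - Q + P  [with W=-5, Q=5, P=-17]  = -17
S = U^2 + P  [with U=-17, P=-17]  = 272
Without intervention: R = 3*H + 1  [with H=-2]  = -5; T = R + 4  [with R=-5]  = -1; Q = 3*H  [with H=-2]  = -6; P = 3*R - 2  [with R=-5]  = -17; W = T + H - 2  [with T=-1, H=-2]  = -5; U = -W - Q + P  [with W=-5, Q=-6, P=-17]  = -6; S = U^2 + P  [with U=-6, P=-17]  = 19.
Change = 272 − 19 = 253.

253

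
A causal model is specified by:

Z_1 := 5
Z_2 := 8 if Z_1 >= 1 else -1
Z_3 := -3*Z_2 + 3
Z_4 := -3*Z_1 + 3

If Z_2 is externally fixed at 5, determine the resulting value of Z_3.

The intervention breaks the incoming arrows to Z_2: Z_2 := 8 if Z_1 >= 1 else -1 no longer applies, and Z_2 = 5.
Z_3 = -3*Z_2 + 3  [with Z_2=5]  = -12

-12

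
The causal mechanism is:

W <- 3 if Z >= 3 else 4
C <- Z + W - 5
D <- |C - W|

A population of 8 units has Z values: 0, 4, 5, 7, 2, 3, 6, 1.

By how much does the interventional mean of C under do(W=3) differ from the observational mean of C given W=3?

-1.5

The intervention sets W=3 in all 8 units regardless of Z. Recomputing C per unit gives -2, 2, 3, 5, 0, 1, 4, -1; average 1.5.
Observing W=3 restricts to units where W's equation naturally yields 3: Z ∈ {4, 5, 7, 3, 6}. In that subpopulation C = 2, 3, 5, 1, 4, mean 3.
Difference = 1.5 − 3 = -1.5.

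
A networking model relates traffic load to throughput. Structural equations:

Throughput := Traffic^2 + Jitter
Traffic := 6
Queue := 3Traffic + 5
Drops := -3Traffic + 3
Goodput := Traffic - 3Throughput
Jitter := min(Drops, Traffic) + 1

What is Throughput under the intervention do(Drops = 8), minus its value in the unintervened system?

21

do(Drops=8) replaces the equation Drops := -3Traffic + 3 with the constant Drops = 8.
Jitter = min(Drops, Traffic) + 1  [with Drops=8, Traffic=6]  = 7
Throughput = Traffic^2 + Jitter  [with Traffic=6, Jitter=7]  = 43
Without intervention: Drops = -3Traffic + 3  [with Traffic=6]  = -15; Jitter = min(Drops, Traffic) + 1  [with Drops=-15, Traffic=6]  = -14; Throughput = Traffic^2 + Jitter  [with Traffic=6, Jitter=-14]  = 22.
Change = 43 − 22 = 21.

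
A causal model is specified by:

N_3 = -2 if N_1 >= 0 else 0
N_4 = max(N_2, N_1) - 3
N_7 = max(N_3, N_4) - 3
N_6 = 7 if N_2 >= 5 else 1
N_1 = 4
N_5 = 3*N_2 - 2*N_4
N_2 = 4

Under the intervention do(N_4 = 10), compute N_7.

The intervention breaks the incoming arrows to N_4: N_4 = max(N_2, N_1) - 3 no longer applies, and N_4 = 10.
N_3 = -2 if N_1 >= 0 else 0  [with N_1=4]  = -2
N_7 = max(N_3, N_4) - 3  [with N_3=-2, N_4=10]  = 7

7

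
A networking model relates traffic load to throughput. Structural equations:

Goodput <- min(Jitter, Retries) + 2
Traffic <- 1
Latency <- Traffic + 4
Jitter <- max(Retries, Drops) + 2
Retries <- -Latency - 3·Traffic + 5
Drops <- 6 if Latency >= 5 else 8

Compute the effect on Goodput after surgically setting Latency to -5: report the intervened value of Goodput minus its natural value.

10

Under do(Latency=-5), the mechanism Latency <- Traffic + 4 is discarded; Latency is fixed at -5.
Drops = 6 if Latency >= 5 else 8  [with Latency=-5]  = 8
Retries = -Latency - 3·Traffic + 5  [with Latency=-5, Traffic=1]  = 7
Jitter = max(Retries, Drops) + 2  [with Retries=7, Drops=8]  = 10
Goodput = min(Jitter, Retries) + 2  [with Jitter=10, Retries=7]  = 9
Without intervention: Latency = Traffic + 4  [with Traffic=1]  = 5; Drops = 6 if Latency >= 5 else 8  [with Latency=5]  = 6; Retries = -Latency - 3·Traffic + 5  [with Latency=5, Traffic=1]  = -3; Jitter = max(Retries, Drops) + 2  [with Retries=-3, Drops=6]  = 8; Goodput = min(Jitter, Retries) + 2  [with Jitter=8, Retries=-3]  = -1.
Change = 9 − (-1) = 10.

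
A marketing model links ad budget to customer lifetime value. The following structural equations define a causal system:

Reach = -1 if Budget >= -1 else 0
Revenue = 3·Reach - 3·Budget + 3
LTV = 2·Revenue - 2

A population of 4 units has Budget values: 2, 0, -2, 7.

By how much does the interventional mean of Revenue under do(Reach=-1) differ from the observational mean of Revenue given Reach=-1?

3.75

Under do(Reach=-1), Reach's equation is replaced by Reach=-1 for every unit. Per-unit Revenue: -6, 0, 6, -21. Mean = -5.25.
Conditioning on Reach=-1 selects the 3 unit(s) with Budget ∈ {2, 0, 7}. Their Revenue values: -6, 0, -21. Mean = -9.
Difference = -5.25 − (-9) = 3.75.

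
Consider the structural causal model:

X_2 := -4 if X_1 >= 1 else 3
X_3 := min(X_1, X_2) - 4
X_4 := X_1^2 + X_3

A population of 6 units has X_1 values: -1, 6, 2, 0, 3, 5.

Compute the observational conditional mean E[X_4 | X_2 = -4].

Observing X_2=-4 restricts to units where X_2's equation naturally yields -4: X_1 ∈ {6, 2, 3, 5}. In that subpopulation X_4 = 28, -4, 1, 17, mean 10.5.

10.5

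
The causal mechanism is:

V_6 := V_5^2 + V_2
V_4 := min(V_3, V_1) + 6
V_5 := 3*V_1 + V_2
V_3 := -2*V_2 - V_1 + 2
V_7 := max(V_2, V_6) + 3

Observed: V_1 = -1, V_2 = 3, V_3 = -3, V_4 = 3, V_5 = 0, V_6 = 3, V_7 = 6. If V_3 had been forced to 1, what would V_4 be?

The intervention breaks the incoming arrows to V_3: V_3 := -2*V_2 - V_1 + 2 no longer applies, and V_3 = 1.
V_4 = min(V_3, V_1) + 6  [with V_3=1, V_1=-1]  = 5

5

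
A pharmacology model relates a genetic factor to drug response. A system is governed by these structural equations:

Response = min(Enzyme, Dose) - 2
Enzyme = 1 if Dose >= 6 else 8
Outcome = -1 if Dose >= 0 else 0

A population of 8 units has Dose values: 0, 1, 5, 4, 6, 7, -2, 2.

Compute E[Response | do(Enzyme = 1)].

-1.5

Under do(Enzyme=1), Enzyme's equation is replaced by Enzyme=1 for every unit. Per-unit Response: -2, -1, -1, -1, -1, -1, -4, -1. Mean = -1.5.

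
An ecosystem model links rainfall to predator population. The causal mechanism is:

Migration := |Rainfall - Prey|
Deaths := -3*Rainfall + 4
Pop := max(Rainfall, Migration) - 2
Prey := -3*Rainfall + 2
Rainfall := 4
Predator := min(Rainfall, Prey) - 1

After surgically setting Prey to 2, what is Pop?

2

Under do(Prey=2), the mechanism Prey := -3*Rainfall + 2 is discarded; Prey is fixed at 2.
Migration = |Rainfall - Prey|  [with Rainfall=4, Prey=2]  = 2
Pop = max(Rainfall, Migration) - 2  [with Rainfall=4, Migration=2]  = 2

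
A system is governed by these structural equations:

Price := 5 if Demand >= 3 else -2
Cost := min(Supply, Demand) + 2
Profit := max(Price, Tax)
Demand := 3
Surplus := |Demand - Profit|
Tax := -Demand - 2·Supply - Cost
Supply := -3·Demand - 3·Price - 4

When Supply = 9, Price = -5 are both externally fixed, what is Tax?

Setting Supply = 9, Price = -5 by intervention discards those variables' equations.
Cost = min(Supply, Demand) + 2  [with Supply=9, Demand=3]  = 5
Tax = -Demand - 2·Supply - Cost  [with Demand=3, Supply=9, Cost=5]  = -26

-26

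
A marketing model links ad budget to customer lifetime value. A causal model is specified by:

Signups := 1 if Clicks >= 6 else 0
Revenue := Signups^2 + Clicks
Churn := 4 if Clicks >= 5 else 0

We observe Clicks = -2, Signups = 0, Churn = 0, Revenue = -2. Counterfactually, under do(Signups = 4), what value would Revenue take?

14

Under do(Signups=4), the mechanism Signups := 1 if Clicks >= 6 else 0 is discarded; Signups is fixed at 4.
Revenue = Signups^2 + Clicks  [with Signups=4, Clicks=-2]  = 14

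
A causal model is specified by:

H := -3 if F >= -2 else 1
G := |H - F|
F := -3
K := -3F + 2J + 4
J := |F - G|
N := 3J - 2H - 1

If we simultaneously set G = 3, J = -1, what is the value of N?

-6

Setting G = 3, J = -1 by intervention discards those variables' equations.
H = -3 if F >= -2 else 1  [with F=-3]  = 1
N = 3J - 2H - 1  [with J=-1, H=1]  = -6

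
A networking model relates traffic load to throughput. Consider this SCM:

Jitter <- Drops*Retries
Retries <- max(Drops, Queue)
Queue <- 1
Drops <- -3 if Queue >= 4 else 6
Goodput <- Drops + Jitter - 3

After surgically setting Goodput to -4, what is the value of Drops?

Under do(Goodput=-4), the mechanism Goodput <- Drops + Jitter - 3 is discarded; Goodput is fixed at -4.
No directed path runs from Goodput to Drops, so Drops keeps its natural value.
Drops = -3 if Queue >= 4 else 6  [with Queue=1]  = 6

6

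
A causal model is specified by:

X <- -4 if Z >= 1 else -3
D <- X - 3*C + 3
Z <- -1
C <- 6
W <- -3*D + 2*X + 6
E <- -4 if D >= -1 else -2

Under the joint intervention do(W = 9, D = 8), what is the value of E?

Setting W = 9, D = 8 by intervention discards those variables' equations.
E = -4 if D >= -1 else -2  [with D=8]  = -4

-4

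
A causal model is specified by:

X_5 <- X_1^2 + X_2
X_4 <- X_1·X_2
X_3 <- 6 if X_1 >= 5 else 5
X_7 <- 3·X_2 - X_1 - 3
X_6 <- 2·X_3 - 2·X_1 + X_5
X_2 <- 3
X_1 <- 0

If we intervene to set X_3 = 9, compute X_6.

21

The intervention breaks the incoming arrows to X_3: X_3 <- 6 if X_1 >= 5 else 5 no longer applies, and X_3 = 9.
X_5 = X_1^2 + X_2  [with X_1=0, X_2=3]  = 3
X_6 = 2·X_3 - 2·X_1 + X_5  [with X_3=9, X_1=0, X_5=3]  = 21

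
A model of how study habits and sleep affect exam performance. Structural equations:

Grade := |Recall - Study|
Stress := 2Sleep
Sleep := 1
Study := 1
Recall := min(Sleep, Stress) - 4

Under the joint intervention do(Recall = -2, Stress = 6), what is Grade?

The joint intervention fixes Recall = -2, Stress = 6, removing each variable's own equation.
Grade = |Recall - Study|  [with Recall=-2, Study=1]  = 3

3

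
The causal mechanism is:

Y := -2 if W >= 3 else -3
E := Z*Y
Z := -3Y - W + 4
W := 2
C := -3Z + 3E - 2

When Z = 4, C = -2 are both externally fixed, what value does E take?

The joint intervention fixes Z = 4, C = -2, removing each variable's own equation.
Y = -2 if W >= 3 else -3  [with W=2]  = -3
E = Z*Y  [with Z=4, Y=-3]  = -12

-12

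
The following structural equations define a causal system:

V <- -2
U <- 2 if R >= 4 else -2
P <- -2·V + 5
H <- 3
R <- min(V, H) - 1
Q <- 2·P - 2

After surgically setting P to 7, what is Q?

The intervention breaks the incoming arrows to P: P <- -2·V + 5 no longer applies, and P = 7.
Q = 2·P - 2  [with P=7]  = 12

12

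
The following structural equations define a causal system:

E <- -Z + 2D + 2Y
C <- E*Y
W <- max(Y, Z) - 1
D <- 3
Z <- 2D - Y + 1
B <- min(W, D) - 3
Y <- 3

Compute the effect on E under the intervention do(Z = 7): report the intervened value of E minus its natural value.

The intervention breaks the incoming arrows to Z: Z <- 2D - Y + 1 no longer applies, and Z = 7.
E = -Z + 2D + 2Y  [with Z=7, D=3, Y=3]  = 5
Without intervention: Z = 2D - Y + 1  [with D=3, Y=3]  = 4; E = -Z + 2D + 2Y  [with Z=4, D=3, Y=3]  = 8.
Change = 5 − 8 = -3.

-3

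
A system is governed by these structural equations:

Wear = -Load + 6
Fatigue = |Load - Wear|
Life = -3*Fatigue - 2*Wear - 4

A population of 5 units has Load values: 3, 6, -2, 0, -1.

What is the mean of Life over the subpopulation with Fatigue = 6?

-28

Observing Fatigue=6 restricts to units where Fatigue's equation naturally yields 6: Load ∈ {6, 0}. In that subpopulation Life = -22, -34, mean -28.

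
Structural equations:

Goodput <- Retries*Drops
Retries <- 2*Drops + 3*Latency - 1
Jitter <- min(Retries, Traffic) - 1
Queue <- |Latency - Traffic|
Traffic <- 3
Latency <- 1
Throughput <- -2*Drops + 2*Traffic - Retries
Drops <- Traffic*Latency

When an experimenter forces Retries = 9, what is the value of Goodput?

27

do(Retries=9) replaces the equation Retries <- 2*Drops + 3*Latency - 1 with the constant Retries = 9.
Drops = Traffic*Latency  [with Traffic=3, Latency=1]  = 3
Goodput = Retries*Drops  [with Retries=9, Drops=3]  = 27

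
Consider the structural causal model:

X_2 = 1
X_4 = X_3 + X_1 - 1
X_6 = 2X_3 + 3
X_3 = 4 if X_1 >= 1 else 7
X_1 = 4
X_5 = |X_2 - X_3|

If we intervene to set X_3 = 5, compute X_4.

8

The intervention breaks the incoming arrows to X_3: X_3 = 4 if X_1 >= 1 else 7 no longer applies, and X_3 = 5.
X_4 = X_3 + X_1 - 1  [with X_3=5, X_1=4]  = 8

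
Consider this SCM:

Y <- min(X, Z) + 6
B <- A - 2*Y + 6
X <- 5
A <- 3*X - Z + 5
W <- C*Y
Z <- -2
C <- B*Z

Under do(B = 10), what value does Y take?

4

do(B=10) replaces the equation B <- A - 2*Y + 6 with the constant B = 10.
Y is not downstream of the intervention, so its value is determined by the original equations.
Y = min(X, Z) + 6  [with X=5, Z=-2]  = 4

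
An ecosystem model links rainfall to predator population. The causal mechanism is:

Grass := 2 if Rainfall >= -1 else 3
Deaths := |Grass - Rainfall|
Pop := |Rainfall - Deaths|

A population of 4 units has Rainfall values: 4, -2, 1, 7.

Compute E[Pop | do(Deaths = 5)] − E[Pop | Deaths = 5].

Under do(Deaths=5), Deaths's equation is replaced by Deaths=5 for every unit. Per-unit Pop: 1, 7, 4, 2. Mean = 3.5.
Observing Deaths=5 restricts to units where Deaths's equation naturally yields 5: Rainfall ∈ {-2, 7}. In that subpopulation Pop = 7, 2, mean 4.5.
Difference = 3.5 − 4.5 = -1.

-1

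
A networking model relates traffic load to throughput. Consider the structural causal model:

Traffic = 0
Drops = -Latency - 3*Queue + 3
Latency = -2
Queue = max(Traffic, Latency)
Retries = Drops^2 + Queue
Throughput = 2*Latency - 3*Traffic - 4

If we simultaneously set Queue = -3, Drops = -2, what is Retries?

Setting Queue = -3, Drops = -2 by intervention discards those variables' equations.
Retries = Drops^2 + Queue  [with Drops=-2, Queue=-3]  = 1

1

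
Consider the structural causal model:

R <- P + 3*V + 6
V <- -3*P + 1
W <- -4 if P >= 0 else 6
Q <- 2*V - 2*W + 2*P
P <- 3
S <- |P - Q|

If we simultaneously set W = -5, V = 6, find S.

25

Setting W = -5, V = 6 by intervention discards those variables' equations.
Q = 2*V - 2*W + 2*P  [with V=6, W=-5, P=3]  = 28
S = |P - Q|  [with P=3, Q=28]  = 25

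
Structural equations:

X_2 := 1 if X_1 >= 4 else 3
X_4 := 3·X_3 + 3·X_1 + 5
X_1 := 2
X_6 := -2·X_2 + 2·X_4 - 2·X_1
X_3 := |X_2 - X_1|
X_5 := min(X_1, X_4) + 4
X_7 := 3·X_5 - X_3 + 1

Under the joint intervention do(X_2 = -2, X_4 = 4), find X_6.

The joint intervention fixes X_2 = -2, X_4 = 4, removing each variable's own equation.
X_6 = -2·X_2 + 2·X_4 - 2·X_1  [with X_2=-2, X_4=4, X_1=2]  = 8

8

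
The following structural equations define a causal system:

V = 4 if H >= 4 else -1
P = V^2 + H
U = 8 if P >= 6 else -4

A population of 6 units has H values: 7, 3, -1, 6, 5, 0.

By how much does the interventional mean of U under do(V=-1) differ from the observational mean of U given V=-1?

The intervention sets V=-1 in all 6 units regardless of H. Recomputing U per unit gives 8, -4, -4, 8, 8, -4; average 2.
Conditioning on V=-1 selects the 3 unit(s) with H ∈ {3, -1, 0}. Their U values: -4, -4, -4. Mean = -4.
Difference = 2 − (-4) = 6.

6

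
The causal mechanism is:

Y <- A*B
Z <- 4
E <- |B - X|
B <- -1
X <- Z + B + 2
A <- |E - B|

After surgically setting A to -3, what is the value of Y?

The intervention breaks the incoming arrows to A: A <- |E - B| no longer applies, and A = -3.
Y = A*B  [with A=-3, B=-1]  = 3

3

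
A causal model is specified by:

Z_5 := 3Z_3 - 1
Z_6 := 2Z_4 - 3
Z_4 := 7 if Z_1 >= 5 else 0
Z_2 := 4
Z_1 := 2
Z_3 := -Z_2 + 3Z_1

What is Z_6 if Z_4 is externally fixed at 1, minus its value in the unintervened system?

2

Under do(Z_4=1), the mechanism Z_4 := 7 if Z_1 >= 5 else 0 is discarded; Z_4 is fixed at 1.
Z_6 = 2Z_4 - 3  [with Z_4=1]  = -1
Without intervention: Z_4 = 7 if Z_1 >= 5 else 0  [with Z_1=2]  = 0; Z_6 = 2Z_4 - 3  [with Z_4=0]  = -3.
Change = -1 − (-3) = 2.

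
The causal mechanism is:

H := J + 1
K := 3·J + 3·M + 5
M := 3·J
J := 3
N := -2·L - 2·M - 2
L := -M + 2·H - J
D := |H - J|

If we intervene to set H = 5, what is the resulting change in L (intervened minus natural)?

2

Under do(H=5), the mechanism H := J + 1 is discarded; H is fixed at 5.
M = 3·J  [with J=3]  = 9
L = -M + 2·H - J  [with M=9, H=5, J=3]  = -2
Without intervention: H = J + 1  [with J=3]  = 4; M = 3·J  [with J=3]  = 9; L = -M + 2·H - J  [with M=9, H=4, J=3]  = -4.
Change = -2 − (-4) = 2.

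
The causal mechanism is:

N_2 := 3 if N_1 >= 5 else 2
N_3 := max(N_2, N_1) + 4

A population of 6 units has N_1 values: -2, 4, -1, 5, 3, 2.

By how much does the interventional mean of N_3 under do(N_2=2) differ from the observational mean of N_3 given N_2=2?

The intervention sets N_2=2 in all 6 units regardless of N_1. Recomputing N_3 per unit gives 6, 8, 6, 9, 7, 6; average 7.
E[N_3|N_2=2] averages over only the 5 units with N_2=2 (N_1 = -2, 4, -1, 3, 2): N_3 = 6, 8, 6, 7, 6, mean 6.6.
Difference = 7 − 6.6 = 0.4.

0.4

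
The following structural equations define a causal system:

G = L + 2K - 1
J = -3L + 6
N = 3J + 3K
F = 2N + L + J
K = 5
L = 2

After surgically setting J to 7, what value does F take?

Under do(J=7), the mechanism J = -3L + 6 is discarded; J is fixed at 7.
N = 3J + 3K  [with J=7, K=5]  = 36
F = 2N + L + J  [with N=36, L=2, J=7]  = 81

81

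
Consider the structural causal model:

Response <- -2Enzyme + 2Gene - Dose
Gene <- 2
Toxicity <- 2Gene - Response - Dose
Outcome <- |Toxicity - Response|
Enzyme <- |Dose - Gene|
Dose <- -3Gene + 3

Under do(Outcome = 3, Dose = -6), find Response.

Under do(Outcome = 3, Dose = -6), each intervened variable's structural equation is replaced by its fixed value.
Enzyme = |Dose - Gene|  [with Dose=-6, Gene=2]  = 8
Response = -2Enzyme + 2Gene - Dose  [with Enzyme=8, Gene=2, Dose=-6]  = -6

-6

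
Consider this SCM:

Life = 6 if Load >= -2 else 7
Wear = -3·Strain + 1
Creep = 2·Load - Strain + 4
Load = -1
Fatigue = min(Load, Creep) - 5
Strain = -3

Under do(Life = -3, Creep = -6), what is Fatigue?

Under do(Life = -3, Creep = -6), each intervened variable's structural equation is replaced by its fixed value.
Fatigue = min(Load, Creep) - 5  [with Load=-1, Creep=-6]  = -11

-11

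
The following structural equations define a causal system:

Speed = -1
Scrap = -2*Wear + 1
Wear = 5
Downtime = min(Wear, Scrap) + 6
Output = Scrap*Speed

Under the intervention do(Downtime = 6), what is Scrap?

do(Downtime=6) replaces the equation Downtime = min(Wear, Scrap) + 6 with the constant Downtime = 6.
Scrap is not downstream of the intervention, so its value is determined by the original equations.
Scrap = -2*Wear + 1  [with Wear=5]  = -9

-9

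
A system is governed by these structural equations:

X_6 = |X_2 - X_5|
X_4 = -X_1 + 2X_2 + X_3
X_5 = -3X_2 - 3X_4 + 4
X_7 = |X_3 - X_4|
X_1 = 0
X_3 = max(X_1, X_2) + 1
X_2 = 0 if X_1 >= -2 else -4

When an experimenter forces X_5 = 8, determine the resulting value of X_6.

The intervention breaks the incoming arrows to X_5: X_5 = -3X_2 - 3X_4 + 4 no longer applies, and X_5 = 8.
X_2 = 0 if X_1 >= -2 else -4  [with X_1=0]  = 0
X_6 = |X_2 - X_5|  [with X_2=0, X_5=8]  = 8

8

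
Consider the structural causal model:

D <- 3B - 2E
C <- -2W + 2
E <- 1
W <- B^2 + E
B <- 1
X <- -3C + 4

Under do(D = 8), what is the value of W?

Under do(D=8), the mechanism D <- 3B - 2E is discarded; D is fixed at 8.
Since W is not a descendant of the intervened variable, it is unaffected.
W = B^2 + E  [with B=1, E=1]  = 2

2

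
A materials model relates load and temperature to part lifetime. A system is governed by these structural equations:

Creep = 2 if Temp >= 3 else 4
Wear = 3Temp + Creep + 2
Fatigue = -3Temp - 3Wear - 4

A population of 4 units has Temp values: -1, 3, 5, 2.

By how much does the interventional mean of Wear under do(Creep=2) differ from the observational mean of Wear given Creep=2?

The intervention sets Creep=2 in all 4 units regardless of Temp. Recomputing Wear per unit gives 1, 13, 19, 10; average 10.75.
Observing Creep=2 restricts to units where Creep's equation naturally yields 2: Temp ∈ {3, 5}. In that subpopulation Wear = 13, 19, mean 16.
Difference = 10.75 − 16 = -5.25.

-5.25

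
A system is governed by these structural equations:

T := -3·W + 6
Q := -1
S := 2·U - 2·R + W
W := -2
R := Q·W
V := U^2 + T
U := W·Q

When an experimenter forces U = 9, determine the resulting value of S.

12

The intervention breaks the incoming arrows to U: U := W·Q no longer applies, and U = 9.
R = Q·W  [with Q=-1, W=-2]  = 2
S = 2·U - 2·R + W  [with U=9, R=2, W=-2]  = 12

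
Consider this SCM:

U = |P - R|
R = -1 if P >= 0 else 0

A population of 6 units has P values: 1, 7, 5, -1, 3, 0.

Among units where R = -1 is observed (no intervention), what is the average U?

Observing R=-1 restricts to units where R's equation naturally yields -1: P ∈ {1, 7, 5, 3, 0}. In that subpopulation U = 2, 8, 6, 4, 1, mean 4.2.

4.2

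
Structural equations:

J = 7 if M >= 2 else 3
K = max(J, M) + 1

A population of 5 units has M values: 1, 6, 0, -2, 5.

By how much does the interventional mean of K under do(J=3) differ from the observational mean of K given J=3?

1

The intervention sets J=3 in all 5 units regardless of M. Recomputing K per unit gives 4, 7, 4, 4, 6; average 5.
Conditioning on J=3 selects the 3 unit(s) with M ∈ {1, 0, -2}. Their K values: 4, 4, 4. Mean = 4.
Difference = 5 − 4 = 1.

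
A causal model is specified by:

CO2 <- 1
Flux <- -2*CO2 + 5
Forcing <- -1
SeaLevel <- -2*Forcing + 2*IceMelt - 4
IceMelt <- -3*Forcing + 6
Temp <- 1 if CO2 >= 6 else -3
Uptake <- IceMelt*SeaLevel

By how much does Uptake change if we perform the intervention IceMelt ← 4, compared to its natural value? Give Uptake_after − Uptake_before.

The intervention breaks the incoming arrows to IceMelt: IceMelt <- -3*Forcing + 6 no longer applies, and IceMelt = 4.
SeaLevel = -2*Forcing + 2*IceMelt - 4  [with Forcing=-1, IceMelt=4]  = 6
Uptake = IceMelt*SeaLevel  [with IceMelt=4, SeaLevel=6]  = 24
Without intervention: IceMelt = -3*Forcing + 6  [with Forcing=-1]  = 9; SeaLevel = -2*Forcing + 2*IceMelt - 4  [with Forcing=-1, IceMelt=9]  = 16; Uptake = IceMelt*SeaLevel  [with IceMelt=9, SeaLevel=16]  = 144.
Change = 24 − 144 = -120.

-120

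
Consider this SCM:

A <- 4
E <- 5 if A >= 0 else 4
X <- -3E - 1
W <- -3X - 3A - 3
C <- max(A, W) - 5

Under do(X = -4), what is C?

do(X=-4) replaces the equation X <- -3E - 1 with the constant X = -4.
W = -3X - 3A - 3  [with X=-4, A=4]  = -3
C = max(A, W) - 5  [with A=4, W=-3]  = -1

-1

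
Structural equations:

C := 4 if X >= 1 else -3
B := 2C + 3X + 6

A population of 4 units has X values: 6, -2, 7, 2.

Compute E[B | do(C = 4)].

23.75

Every unit gets C=4 under the intervention. B values become 32, 8, 35, 20; E[B|do(C=4)] = 23.75.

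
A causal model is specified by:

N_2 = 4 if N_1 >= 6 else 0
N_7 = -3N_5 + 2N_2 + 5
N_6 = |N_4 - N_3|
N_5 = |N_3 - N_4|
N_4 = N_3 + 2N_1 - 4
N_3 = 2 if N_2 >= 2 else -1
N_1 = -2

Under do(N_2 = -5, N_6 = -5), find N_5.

Setting N_2 = -5, N_6 = -5 by intervention discards those variables' equations.
N_3 = 2 if N_2 >= 2 else -1  [with N_2=-5]  = -1
N_4 = N_3 + 2N_1 - 4  [with N_3=-1, N_1=-2]  = -9
N_5 = |N_3 - N_4|  [with N_3=-1, N_4=-9]  = 8

8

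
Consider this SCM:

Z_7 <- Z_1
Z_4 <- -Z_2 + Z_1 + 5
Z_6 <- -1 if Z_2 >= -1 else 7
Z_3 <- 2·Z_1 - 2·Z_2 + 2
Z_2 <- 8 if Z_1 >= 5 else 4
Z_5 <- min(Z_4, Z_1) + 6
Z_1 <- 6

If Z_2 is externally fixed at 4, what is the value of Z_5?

12

do(Z_2=4) replaces the equation Z_2 <- 8 if Z_1 >= 5 else 4 with the constant Z_2 = 4.
Z_4 = -Z_2 + Z_1 + 5  [with Z_2=4, Z_1=6]  = 7
Z_5 = min(Z_4, Z_1) + 6  [with Z_4=7, Z_1=6]  = 12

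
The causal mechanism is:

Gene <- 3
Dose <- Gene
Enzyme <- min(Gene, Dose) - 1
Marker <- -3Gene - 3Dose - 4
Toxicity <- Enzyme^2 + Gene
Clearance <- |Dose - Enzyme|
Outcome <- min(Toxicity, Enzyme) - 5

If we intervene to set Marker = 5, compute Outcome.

-3

The intervention breaks the incoming arrows to Marker: Marker <- -3Gene - 3Dose - 4 no longer applies, and Marker = 5.
No directed path runs from Marker to Outcome, so Outcome keeps its natural value.
Dose = Gene  [with Gene=3]  = 3
Enzyme = min(Gene, Dose) - 1  [with Gene=3, Dose=3]  = 2
Toxicity = Enzyme^2 + Gene  [with Enzyme=2, Gene=3]  = 7
Outcome = min(Toxicity, Enzyme) - 5  [with Toxicity=7, Enzyme=2]  = -3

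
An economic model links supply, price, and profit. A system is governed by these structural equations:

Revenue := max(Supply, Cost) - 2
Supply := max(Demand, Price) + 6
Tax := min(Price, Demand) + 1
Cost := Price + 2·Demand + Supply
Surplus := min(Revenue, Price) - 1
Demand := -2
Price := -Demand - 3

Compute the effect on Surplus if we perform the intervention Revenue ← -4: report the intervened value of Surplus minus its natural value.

Under do(Revenue=-4), the mechanism Revenue := max(Supply, Cost) - 2 is discarded; Revenue is fixed at -4.
Price = -Demand - 3  [with Demand=-2]  = -1
Surplus = min(Revenue, Price) - 1  [with Revenue=-4, Price=-1]  = -5
Without intervention: Price = -Demand - 3  [with Demand=-2]  = -1; Supply = max(Demand, Price) + 6  [with Demand=-2, Price=-1]  = 5; Cost = Price + 2·Demand + Supply  [with Price=-1, Demand=-2, Supply=5]  = 0; Revenue = max(Supply, Cost) - 2  [with Supply=5, Cost=0]  = 3; Surplus = min(Revenue, Price) - 1  [with Revenue=3, Price=-1]  = -2.
Change = -5 − (-2) = -3.

-3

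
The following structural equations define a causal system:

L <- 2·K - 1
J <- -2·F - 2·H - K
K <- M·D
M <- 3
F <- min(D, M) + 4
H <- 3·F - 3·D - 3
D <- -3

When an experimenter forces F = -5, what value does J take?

37

The intervention breaks the incoming arrows to F: F <- min(D, M) + 4 no longer applies, and F = -5.
K = M·D  [with M=3, D=-3]  = -9
H = 3·F - 3·D - 3  [with F=-5, D=-3]  = -9
J = -2·F - 2·H - K  [with F=-5, H=-9, K=-9]  = 37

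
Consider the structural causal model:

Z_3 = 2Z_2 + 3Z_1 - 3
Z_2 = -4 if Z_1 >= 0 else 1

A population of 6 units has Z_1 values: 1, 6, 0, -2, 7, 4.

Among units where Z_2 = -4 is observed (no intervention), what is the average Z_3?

E[Z_3|Z_2=-4] averages over only the 5 units with Z_2=-4 (Z_1 = 1, 6, 0, 7, 4): Z_3 = -8, 7, -11, 10, 1, mean -0.2.

-0.2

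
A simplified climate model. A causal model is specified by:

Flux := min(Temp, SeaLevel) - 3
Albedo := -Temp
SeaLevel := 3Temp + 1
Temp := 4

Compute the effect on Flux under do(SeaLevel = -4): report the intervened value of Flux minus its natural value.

The intervention breaks the incoming arrows to SeaLevel: SeaLevel := 3Temp + 1 no longer applies, and SeaLevel = -4.
Flux = min(Temp, SeaLevel) - 3  [with Temp=4, SeaLevel=-4]  = -7
Without intervention: SeaLevel = 3Temp + 1  [with Temp=4]  = 13; Flux = min(Temp, SeaLevel) - 3  [with Temp=4, SeaLevel=13]  = 1.
Change = -7 − 1 = -8.

-8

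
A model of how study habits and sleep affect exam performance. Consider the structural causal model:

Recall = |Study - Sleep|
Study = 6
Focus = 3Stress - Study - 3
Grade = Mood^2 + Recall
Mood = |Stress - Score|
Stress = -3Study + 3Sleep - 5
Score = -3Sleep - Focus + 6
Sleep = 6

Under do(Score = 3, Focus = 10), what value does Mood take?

Setting Score = 3, Focus = 10 by intervention discards those variables' equations.
Stress = -3Study + 3Sleep - 5  [with Study=6, Sleep=6]  = -5
Mood = |Stress - Score|  [with Stress=-5, Score=3]  = 8

8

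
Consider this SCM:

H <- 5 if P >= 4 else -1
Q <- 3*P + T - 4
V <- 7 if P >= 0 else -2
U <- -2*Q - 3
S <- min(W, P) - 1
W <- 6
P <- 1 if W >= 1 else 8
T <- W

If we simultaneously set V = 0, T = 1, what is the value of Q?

Setting V = 0, T = 1 by intervention discards those variables' equations.
P = 1 if W >= 1 else 8  [with W=6]  = 1
Q = 3*P + T - 4  [with P=1, T=1]  = 0

0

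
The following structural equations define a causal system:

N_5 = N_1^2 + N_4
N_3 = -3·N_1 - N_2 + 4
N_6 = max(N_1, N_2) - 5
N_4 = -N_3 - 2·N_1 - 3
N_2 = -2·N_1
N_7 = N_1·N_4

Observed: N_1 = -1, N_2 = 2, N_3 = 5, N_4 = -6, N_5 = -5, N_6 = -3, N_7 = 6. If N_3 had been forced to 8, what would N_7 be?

The intervention breaks the incoming arrows to N_3: N_3 = -3·N_1 - N_2 + 4 no longer applies, and N_3 = 8.
N_4 = -N_3 - 2·N_1 - 3  [with N_3=8, N_1=-1]  = -9
N_7 = N_1·N_4  [with N_1=-1, N_4=-9]  = 9

9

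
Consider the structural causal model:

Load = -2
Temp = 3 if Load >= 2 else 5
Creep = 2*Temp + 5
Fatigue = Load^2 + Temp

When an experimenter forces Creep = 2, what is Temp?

Under do(Creep=2), the mechanism Creep = 2*Temp + 5 is discarded; Creep is fixed at 2.
Since Temp is not a descendant of the intervened variable, it is unaffected.
Temp = 3 if Load >= 2 else 5  [with Load=-2]  = 5

5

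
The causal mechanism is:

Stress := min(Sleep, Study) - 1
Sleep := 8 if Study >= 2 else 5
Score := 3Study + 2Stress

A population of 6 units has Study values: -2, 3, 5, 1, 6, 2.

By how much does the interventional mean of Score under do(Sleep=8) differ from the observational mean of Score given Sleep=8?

-7.5

The intervention sets Sleep=8 in all 6 units regardless of Study. Recomputing Score per unit gives -12, 13, 23, 3, 28, 8; average 10.5.
Observing Sleep=8 restricts to units where Sleep's equation naturally yields 8: Study ∈ {3, 5, 6, 2}. In that subpopulation Score = 13, 23, 28, 8, mean 18.
Difference = 10.5 − 18 = -7.5.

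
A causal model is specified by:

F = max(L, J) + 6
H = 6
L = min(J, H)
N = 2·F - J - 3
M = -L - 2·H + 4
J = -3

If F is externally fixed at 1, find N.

The intervention breaks the incoming arrows to F: F = max(L, J) + 6 no longer applies, and F = 1.
N = 2·F - J - 3  [with F=1, J=-3]  = 2

2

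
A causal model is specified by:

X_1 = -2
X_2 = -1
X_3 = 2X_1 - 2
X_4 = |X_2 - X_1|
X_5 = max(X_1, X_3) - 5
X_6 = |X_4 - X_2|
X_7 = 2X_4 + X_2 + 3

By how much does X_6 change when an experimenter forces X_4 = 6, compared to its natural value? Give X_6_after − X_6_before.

5

Under do(X_4=6), the mechanism X_4 = |X_2 - X_1| is discarded; X_4 is fixed at 6.
X_6 = |X_4 - X_2|  [with X_4=6, X_2=-1]  = 7
Without intervention: X_4 = |X_2 - X_1|  [with X_2=-1, X_1=-2]  = 1; X_6 = |X_4 - X_2|  [with X_4=1, X_2=-1]  = 2.
Change = 7 − 2 = 5.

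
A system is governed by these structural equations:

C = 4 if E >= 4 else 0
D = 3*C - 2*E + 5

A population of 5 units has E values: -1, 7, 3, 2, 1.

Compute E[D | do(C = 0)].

0.2

The intervention sets C=0 in all 5 units regardless of E. Recomputing D per unit gives 7, -9, -1, 1, 3; average 0.2.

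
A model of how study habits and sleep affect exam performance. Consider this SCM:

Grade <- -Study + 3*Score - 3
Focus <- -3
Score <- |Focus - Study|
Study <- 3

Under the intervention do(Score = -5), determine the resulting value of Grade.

The intervention breaks the incoming arrows to Score: Score <- |Focus - Study| no longer applies, and Score = -5.
Grade = -Study + 3*Score - 3  [with Study=3, Score=-5]  = -21

-21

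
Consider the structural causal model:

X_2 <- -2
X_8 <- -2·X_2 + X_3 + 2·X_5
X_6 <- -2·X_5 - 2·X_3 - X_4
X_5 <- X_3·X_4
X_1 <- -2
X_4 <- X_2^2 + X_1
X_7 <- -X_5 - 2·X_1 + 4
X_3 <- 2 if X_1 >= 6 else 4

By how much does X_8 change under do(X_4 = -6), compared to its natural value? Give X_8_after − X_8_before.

-64

do(X_4=-6) replaces the equation X_4 <- X_2^2 + X_1 with the constant X_4 = -6.
X_3 = 2 if X_1 >= 6 else 4  [with X_1=-2]  = 4
X_5 = X_3·X_4  [with X_3=4, X_4=-6]  = -24
X_8 = -2·X_2 + X_3 + 2·X_5  [with X_2=-2, X_3=4, X_5=-24]  = -40
Without intervention: X_3 = 2 if X_1 >= 6 else 4  [with X_1=-2]  = 4; X_4 = X_2^2 + X_1  [with X_2=-2, X_1=-2]  = 2; X_5 = X_3·X_4  [with X_3=4, X_4=2]  = 8; X_8 = -2·X_2 + X_3 + 2·X_5  [with X_2=-2, X_3=4, X_5=8]  = 24.
Change = -40 − 24 = -64.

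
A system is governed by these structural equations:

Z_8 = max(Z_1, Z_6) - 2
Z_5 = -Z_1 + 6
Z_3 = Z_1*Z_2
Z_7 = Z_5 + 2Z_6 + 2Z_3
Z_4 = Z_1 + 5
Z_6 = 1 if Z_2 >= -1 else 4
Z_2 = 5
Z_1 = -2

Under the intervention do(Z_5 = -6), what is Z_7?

Under do(Z_5=-6), the mechanism Z_5 = -Z_1 + 6 is discarded; Z_5 is fixed at -6.
Z_3 = Z_1*Z_2  [with Z_1=-2, Z_2=5]  = -10
Z_6 = 1 if Z_2 >= -1 else 4  [with Z_2=5]  = 1
Z_7 = Z_5 + 2Z_6 + 2Z_3  [with Z_5=-6, Z_6=1, Z_3=-10]  = -24

-24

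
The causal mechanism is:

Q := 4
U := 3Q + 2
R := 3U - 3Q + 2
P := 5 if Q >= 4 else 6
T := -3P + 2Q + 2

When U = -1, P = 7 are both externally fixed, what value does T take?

Setting U = -1, P = 7 by intervention discards those variables' equations.
T = -3P + 2Q + 2  [with P=7, Q=4]  = -11

-11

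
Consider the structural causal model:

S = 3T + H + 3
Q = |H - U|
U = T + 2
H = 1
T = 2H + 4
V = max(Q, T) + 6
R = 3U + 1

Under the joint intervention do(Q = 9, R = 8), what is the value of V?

15

Setting Q = 9, R = 8 by intervention discards those variables' equations.
T = 2H + 4  [with H=1]  = 6
V = max(Q, T) + 6  [with Q=9, T=6]  = 15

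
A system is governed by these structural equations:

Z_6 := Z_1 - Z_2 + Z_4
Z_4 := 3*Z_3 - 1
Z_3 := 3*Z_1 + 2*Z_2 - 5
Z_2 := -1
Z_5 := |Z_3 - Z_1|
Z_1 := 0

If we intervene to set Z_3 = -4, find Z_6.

The intervention breaks the incoming arrows to Z_3: Z_3 := 3*Z_1 + 2*Z_2 - 5 no longer applies, and Z_3 = -4.
Z_4 = 3*Z_3 - 1  [with Z_3=-4]  = -13
Z_6 = Z_1 - Z_2 + Z_4  [with Z_1=0, Z_2=-1, Z_4=-13]  = -12

-12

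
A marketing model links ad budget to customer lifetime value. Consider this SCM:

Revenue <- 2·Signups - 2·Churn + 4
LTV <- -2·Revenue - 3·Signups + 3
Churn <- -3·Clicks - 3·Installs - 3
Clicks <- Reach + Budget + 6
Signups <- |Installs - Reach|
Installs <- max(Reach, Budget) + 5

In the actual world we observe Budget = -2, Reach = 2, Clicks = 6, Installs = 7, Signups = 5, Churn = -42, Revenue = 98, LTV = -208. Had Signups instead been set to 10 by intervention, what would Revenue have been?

108

Under do(Signups=10), the mechanism Signups <- |Installs - Reach| is discarded; Signups is fixed at 10.
Clicks = Reach + Budget + 6  [with Reach=2, Budget=-2]  = 6
Installs = max(Reach, Budget) + 5  [with Reach=2, Budget=-2]  = 7
Churn = -3·Clicks - 3·Installs - 3  [with Clicks=6, Installs=7]  = -42
Revenue = 2·Signups - 2·Churn + 4  [with Signups=10, Churn=-42]  = 108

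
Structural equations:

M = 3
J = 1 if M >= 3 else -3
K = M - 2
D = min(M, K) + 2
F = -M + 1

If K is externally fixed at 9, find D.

5

The intervention breaks the incoming arrows to K: K = M - 2 no longer applies, and K = 9.
D = min(M, K) + 2  [with M=3, K=9]  = 5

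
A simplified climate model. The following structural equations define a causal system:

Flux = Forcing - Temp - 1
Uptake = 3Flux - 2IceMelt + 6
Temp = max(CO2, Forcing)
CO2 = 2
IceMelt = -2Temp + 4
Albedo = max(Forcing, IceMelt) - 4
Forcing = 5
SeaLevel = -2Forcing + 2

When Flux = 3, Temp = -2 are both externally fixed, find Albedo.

4

Under do(Flux = 3, Temp = -2), each intervened variable's structural equation is replaced by its fixed value.
IceMelt = -2Temp + 4  [with Temp=-2]  = 8
Albedo = max(Forcing, IceMelt) - 4  [with Forcing=5, IceMelt=8]  = 4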